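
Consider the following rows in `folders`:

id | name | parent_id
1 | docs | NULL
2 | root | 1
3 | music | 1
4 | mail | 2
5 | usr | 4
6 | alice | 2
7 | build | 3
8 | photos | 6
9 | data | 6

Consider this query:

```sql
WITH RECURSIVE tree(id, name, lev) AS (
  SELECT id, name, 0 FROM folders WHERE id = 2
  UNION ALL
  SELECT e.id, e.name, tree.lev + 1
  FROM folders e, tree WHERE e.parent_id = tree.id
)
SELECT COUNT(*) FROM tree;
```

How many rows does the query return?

Base: id=2 (root) at lev 0.
Iteration 1: rows with parent_id in {2} -> mail (id 4, lev 1), alice (id 6, lev 1).
Iteration 2: rows with parent_id in {4,6} -> usr (id 5, lev 2), photos (id 8, lev 2), data (id 9, lev 2).
Iteration 3: no rows with parent_id in {5,8,9}; recursion stops.
Total rows emitted: 6.

6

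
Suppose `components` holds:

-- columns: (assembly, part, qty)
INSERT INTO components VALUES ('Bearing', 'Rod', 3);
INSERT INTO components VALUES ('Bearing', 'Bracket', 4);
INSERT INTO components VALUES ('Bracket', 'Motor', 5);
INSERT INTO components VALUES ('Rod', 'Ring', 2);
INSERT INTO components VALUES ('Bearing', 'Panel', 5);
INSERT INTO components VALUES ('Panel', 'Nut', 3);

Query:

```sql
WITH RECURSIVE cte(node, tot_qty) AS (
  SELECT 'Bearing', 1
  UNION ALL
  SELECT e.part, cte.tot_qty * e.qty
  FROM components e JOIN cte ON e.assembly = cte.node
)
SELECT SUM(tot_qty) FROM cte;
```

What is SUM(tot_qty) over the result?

54

Base: (Bearing, tot_qty=1).
Iteration 1: components of {Bearing} -> Bracket = 1*4 = 4, Panel = 1*5 = 5, Rod = 1*3 = 3.
Iteration 2: components of {Bracket,Panel,Rod} -> Motor = 4*5 = 20, Nut = 5*3 = 15, Ring = 3*2 = 6.
Iteration 3: no further components; recursion stops.
SUM(tot_qty) = 1 + 3 + 4 + 5 + 6 + 20 + 15 = 54.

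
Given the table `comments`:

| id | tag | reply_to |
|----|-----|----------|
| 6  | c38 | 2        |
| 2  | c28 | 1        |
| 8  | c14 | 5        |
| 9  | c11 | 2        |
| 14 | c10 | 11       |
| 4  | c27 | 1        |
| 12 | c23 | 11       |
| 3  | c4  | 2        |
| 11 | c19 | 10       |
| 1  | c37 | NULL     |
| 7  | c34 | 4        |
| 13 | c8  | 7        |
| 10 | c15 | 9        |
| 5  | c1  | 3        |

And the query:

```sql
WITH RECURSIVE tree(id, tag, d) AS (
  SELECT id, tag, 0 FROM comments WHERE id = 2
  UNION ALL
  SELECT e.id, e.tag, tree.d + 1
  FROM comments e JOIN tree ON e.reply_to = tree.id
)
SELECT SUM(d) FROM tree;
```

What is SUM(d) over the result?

Base: id=2 (c28) at d 0.
Iteration 1: rows with reply_to in {2} -> c4 (id 3, d 1), c38 (id 6, d 1), c11 (id 9, d 1).
Iteration 2: rows with reply_to in {3,6,9} -> c1 (id 5, d 2), c15 (id 10, d 2).
Iteration 3: rows with reply_to in {5,10} -> c14 (id 8, d 3), c19 (id 11, d 3).
Iteration 4: rows with reply_to in {8,11} -> c23 (id 12, d 4), c10 (id 14, d 4).
Iteration 5: no rows with reply_to in {12,14}; recursion stops.
SUM(d) = 0 + 1 + 1 + 1 + 2 + 2 + 3 + 3 + 4 + 4 = 21.

21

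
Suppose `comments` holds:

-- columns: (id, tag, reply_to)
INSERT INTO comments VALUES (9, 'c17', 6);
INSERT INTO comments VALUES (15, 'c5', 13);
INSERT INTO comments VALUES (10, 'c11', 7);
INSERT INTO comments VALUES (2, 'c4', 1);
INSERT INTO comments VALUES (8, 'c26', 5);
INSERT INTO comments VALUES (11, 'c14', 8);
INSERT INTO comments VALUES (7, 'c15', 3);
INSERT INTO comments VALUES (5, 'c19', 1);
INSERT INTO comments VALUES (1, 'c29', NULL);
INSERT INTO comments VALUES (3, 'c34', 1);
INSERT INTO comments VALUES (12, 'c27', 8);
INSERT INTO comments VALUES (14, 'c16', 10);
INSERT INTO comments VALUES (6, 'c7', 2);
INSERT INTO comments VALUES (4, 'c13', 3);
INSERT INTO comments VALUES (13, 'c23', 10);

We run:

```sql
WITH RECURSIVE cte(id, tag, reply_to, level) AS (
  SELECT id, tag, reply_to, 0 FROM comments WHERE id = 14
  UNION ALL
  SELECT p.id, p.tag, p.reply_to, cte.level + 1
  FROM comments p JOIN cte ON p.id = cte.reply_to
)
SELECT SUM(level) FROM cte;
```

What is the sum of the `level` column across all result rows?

Base: id=14 (c16), reply_to=10, level 0.
Iteration 1: join on id=10 -> c11 (id 10, reply_to=7, level 1).
Iteration 2: join on id=7 -> c15 (id 7, reply_to=3, level 2).
Iteration 3: join on id=3 -> c34 (id 3, reply_to=1, level 3).
Iteration 4: join on id=1 -> c29 (id 1, reply_to=NULL, level 4).
Iteration 5: reply_to is NULL; no match; recursion stops.
SUM(level) = 0 + 1 + 2 + 3 + 4 = 10.

10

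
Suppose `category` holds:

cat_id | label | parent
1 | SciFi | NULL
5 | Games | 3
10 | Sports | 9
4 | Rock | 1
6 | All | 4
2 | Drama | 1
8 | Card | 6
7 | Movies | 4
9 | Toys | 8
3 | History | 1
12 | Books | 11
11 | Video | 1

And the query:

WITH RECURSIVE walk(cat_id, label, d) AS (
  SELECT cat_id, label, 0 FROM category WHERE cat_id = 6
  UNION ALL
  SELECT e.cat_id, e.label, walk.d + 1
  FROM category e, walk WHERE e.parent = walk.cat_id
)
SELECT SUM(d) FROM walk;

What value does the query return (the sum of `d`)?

6

Base: cat_id=6 (All) at d 0.
Iteration 1: rows with parent in {6} -> Card (id 8, d 1).
Iteration 2: rows with parent in {8} -> Toys (id 9, d 2).
Iteration 3: rows with parent in {9} -> Sports (id 10, d 3).
Iteration 4: no rows with parent in {10}; recursion stops.
SUM(d) = 0 + 1 + 2 + 3 = 6.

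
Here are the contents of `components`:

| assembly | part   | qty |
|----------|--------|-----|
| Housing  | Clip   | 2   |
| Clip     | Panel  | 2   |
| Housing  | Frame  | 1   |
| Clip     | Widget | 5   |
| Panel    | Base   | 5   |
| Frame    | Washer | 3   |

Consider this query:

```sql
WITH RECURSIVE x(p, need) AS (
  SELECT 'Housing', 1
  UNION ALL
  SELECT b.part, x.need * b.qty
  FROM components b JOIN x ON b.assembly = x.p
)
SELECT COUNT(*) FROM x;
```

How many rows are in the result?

Base: (Housing, need=1).
Iteration 1: components of {Housing} -> Clip = 1*2 = 2, Frame = 1*1 = 1.
Iteration 2: components of {Clip,Frame} -> Panel = 2*2 = 4, Washer = 1*3 = 3, Widget = 2*5 = 10.
Iteration 3: components of {Panel,Washer,Widget} -> Base = 4*5 = 20.
Iteration 4: no further components; recursion stops.
Total rows emitted: 7.

7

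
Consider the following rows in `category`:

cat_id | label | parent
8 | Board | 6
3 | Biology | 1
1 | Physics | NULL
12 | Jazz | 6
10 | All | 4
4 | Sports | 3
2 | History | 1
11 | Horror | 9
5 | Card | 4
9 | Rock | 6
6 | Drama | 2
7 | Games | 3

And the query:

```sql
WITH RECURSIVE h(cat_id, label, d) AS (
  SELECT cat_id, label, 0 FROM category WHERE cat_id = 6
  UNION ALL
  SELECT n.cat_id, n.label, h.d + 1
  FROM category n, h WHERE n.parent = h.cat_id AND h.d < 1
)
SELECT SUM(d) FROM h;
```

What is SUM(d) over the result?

Base: cat_id=6 (Drama) at d 0.
Iteration 1: rows with parent in {6} -> Board (id 8, d 1), Rock (id 9, d 1), Jazz (id 12, d 1).
Iteration 2: d < 1 fails for all current rows; recursion stops.
SUM(d) = 0 + 1 + 1 + 1 = 3.

3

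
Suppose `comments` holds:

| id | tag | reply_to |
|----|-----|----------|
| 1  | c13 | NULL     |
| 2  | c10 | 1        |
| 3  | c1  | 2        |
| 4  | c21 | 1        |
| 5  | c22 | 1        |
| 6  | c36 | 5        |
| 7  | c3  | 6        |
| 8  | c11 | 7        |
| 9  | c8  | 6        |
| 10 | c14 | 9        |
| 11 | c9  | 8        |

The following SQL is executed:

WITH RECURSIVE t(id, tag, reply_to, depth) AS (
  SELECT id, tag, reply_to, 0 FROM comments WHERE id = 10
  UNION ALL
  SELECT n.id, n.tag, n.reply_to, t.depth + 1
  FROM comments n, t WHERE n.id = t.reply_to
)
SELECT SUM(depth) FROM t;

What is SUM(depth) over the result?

Base: id=10 (c14), reply_to=9, depth 0.
Iteration 1: join on id=9 -> c8 (id 9, reply_to=6, depth 1).
Iteration 2: join on id=6 -> c36 (id 6, reply_to=5, depth 2).
Iteration 3: join on id=5 -> c22 (id 5, reply_to=1, depth 3).
Iteration 4: join on id=1 -> c13 (id 1, reply_to=NULL, depth 4).
Iteration 5: reply_to is NULL; no match; recursion stops.
SUM(depth) = 0 + 1 + 2 + 3 + 4 = 10.

10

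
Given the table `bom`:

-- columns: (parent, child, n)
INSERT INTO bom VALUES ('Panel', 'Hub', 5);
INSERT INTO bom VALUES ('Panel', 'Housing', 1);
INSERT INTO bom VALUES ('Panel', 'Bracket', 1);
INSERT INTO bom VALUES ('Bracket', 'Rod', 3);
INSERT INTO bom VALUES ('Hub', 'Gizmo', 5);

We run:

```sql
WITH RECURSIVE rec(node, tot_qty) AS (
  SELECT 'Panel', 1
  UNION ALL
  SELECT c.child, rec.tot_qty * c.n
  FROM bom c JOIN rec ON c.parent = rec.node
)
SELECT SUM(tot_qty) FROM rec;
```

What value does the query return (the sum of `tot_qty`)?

Base: (Panel, tot_qty=1).
Iteration 1: components of {Panel} -> Bracket = 1*1 = 1, Housing = 1*1 = 1, Hub = 1*5 = 5.
Iteration 2: components of {Bracket,Housing,Hub} -> Gizmo = 5*5 = 25, Rod = 1*3 = 3.
Iteration 3: no further components; recursion stops.
SUM(tot_qty) = 1 + 1 + 1 + 5 + 3 + 25 = 36.

36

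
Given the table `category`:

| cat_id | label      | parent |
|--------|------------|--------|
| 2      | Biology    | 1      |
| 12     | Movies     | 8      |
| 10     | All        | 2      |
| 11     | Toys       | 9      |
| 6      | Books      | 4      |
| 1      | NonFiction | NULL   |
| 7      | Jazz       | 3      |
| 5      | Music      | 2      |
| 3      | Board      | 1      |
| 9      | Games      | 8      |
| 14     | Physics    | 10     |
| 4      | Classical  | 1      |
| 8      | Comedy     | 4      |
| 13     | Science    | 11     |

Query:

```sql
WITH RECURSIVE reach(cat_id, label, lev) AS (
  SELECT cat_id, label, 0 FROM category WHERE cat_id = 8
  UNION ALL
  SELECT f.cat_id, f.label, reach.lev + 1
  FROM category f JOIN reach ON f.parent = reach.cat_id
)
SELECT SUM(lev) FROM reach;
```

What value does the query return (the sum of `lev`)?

7

Base: cat_id=8 (Comedy) at lev 0.
Iteration 1: rows with parent in {8} -> Games (id 9, lev 1), Movies (id 12, lev 1).
Iteration 2: rows with parent in {9,12} -> Toys (id 11, lev 2).
Iteration 3: rows with parent in {11} -> Science (id 13, lev 3).
Iteration 4: no rows with parent in {13}; recursion stops.
SUM(lev) = 0 + 1 + 1 + 2 + 3 = 7.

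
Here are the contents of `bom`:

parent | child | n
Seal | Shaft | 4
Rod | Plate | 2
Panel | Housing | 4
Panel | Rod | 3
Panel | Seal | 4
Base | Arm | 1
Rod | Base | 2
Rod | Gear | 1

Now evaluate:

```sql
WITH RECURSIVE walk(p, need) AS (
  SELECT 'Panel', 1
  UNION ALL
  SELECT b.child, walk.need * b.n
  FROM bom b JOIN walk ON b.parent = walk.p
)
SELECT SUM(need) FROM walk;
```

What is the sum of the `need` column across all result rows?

Base: (Panel, need=1).
Iteration 1: components of {Panel} -> Housing = 1*4 = 4, Rod = 1*3 = 3, Seal = 1*4 = 4.
Iteration 2: components of {Housing,Rod,Seal} -> Base = 3*2 = 6, Gear = 3*1 = 3, Plate = 3*2 = 6, Shaft = 4*4 = 16.
Iteration 3: components of {Base,Gear,Plate,Shaft} -> Arm = 6*1 = 6.
Iteration 4: no further components; recursion stops.
SUM(need) = 1 + 4 + 4 + 3 + 16 + 6 + 3 + 6 + 6 = 49.

49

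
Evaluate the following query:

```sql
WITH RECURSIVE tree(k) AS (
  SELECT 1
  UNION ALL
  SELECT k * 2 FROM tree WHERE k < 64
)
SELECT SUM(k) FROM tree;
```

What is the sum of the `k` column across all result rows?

Base: k=1.
Iteration 1: 1 < 64 holds -> k = 1 * 2 = 2.
Iteration 2: 2 < 64 holds -> k = 2 * 2 = 4.
Iteration 3: 4 < 64 holds -> k = 4 * 2 = 8.
Iteration 4: 8 < 64 holds -> k = 8 * 2 = 16.
Iteration 5: 16 < 64 holds -> k = 16 * 2 = 32.
Iteration 6: 32 < 64 holds -> k = 32 * 2 = 64.
Iteration 7: 64 < 64 fails; recursion stops.
SUM(k) = 1 + 2 + 4 + 8 + 16 + 32 + 64 = 127.

127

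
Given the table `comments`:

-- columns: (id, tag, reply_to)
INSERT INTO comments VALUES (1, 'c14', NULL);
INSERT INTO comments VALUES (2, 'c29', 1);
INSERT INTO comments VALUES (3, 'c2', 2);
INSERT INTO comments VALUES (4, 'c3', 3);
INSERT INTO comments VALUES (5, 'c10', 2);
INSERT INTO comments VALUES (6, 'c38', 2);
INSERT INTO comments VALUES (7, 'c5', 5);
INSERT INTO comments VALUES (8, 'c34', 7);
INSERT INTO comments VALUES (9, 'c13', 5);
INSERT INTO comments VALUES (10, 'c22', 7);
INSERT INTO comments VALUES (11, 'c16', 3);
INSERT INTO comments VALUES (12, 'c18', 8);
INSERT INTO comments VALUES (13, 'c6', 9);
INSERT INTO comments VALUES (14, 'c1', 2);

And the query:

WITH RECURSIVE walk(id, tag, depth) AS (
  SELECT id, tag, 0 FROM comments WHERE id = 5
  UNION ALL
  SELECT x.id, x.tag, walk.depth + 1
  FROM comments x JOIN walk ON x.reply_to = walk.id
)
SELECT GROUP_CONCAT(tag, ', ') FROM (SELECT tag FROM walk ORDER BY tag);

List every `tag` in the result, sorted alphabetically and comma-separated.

c10, c13, c18, c22, c34, c5, c6

Base: id=5 (c10) at depth 0.
Iteration 1: rows with reply_to in {5} -> c5 (id 7, depth 1), c13 (id 9, depth 1).
Iteration 2: rows with reply_to in {7,9} -> c34 (id 8, depth 2), c22 (id 10, depth 2), c6 (id 13, depth 2).
Iteration 3: rows with reply_to in {8,10,13} -> c18 (id 12, depth 3).
Iteration 4: no rows with reply_to in {12}; recursion stops.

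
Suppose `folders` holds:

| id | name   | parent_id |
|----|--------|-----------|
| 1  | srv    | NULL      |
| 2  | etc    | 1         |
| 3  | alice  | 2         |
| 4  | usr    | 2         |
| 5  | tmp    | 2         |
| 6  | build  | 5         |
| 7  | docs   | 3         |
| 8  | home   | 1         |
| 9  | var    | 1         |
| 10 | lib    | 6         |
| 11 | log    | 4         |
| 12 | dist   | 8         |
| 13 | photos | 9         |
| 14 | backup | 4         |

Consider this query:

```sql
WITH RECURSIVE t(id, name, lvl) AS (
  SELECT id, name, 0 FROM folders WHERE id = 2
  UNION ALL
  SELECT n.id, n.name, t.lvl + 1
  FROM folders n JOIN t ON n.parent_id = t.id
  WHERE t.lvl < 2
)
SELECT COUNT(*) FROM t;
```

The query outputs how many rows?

Base: id=2 (etc) at lvl 0.
Iteration 1: rows with parent_id in {2} -> alice (id 3, lvl 1), usr (id 4, lvl 1), tmp (id 5, lvl 1).
Iteration 2: rows with parent_id in {3,4,5} -> build (id 6, lvl 2), docs (id 7, lvl 2), log (id 11, lvl 2), backup (id 14, lvl 2).
Iteration 3: lvl < 2 fails for all current rows; recursion stops.
Total rows emitted: 8.

8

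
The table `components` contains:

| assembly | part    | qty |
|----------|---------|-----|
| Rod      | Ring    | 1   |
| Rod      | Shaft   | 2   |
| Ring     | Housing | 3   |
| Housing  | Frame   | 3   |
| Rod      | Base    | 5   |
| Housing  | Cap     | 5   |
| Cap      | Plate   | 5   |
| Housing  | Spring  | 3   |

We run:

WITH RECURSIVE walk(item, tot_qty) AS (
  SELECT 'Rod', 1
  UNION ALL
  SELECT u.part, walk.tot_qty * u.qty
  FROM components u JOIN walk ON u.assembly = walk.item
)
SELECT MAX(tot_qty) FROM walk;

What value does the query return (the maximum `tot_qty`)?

75

Base: (Rod, tot_qty=1).
Iteration 1: components of {Rod} -> Base = 1*5 = 5, Ring = 1*1 = 1, Shaft = 1*2 = 2.
Iteration 2: components of {Base,Ring,Shaft} -> Housing = 1*3 = 3.
Iteration 3: components of {Housing} -> Cap = 3*5 = 15, Frame = 3*3 = 9, Spring = 3*3 = 9.
Iteration 4: components of {Cap,Frame,Spring} -> Plate = 15*5 = 75.
Iteration 5: no further components; recursion stops.
tot_qty values: 1, 1, 2, 5, 3, 9, 15, 9, 75; the maximum is 75.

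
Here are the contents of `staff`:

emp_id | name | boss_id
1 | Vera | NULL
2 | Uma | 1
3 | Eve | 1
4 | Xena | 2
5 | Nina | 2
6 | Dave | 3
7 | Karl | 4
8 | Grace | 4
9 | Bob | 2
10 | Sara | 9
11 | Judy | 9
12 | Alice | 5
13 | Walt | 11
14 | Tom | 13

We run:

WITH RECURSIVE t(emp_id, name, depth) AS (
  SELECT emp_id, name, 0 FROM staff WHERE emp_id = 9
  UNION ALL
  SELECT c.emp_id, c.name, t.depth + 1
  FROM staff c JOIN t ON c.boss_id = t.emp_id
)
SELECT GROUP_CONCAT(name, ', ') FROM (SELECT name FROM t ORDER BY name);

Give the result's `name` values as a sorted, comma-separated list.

Bob, Judy, Sara, Tom, Walt

Base: emp_id=9 (Bob) at depth 0.
Iteration 1: rows with boss_id in {9} -> Sara (id 10, depth 1), Judy (id 11, depth 1).
Iteration 2: rows with boss_id in {10,11} -> Walt (id 13, depth 2).
Iteration 3: rows with boss_id in {13} -> Tom (id 14, depth 3).
Iteration 4: no rows with boss_id in {14}; recursion stops.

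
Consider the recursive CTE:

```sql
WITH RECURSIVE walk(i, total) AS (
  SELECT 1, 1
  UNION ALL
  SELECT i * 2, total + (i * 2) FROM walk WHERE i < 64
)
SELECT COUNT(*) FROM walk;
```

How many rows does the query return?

Base: i=1, total=1.
Iteration 1: 1 < 64 holds -> i = 1 * 2 = 2, total = 1 + 2 = 3.
Iteration 2: 2 < 64 holds -> i = 2 * 2 = 4, total = 3 + 4 = 7.
Iteration 3: 4 < 64 holds -> i = 4 * 2 = 8, total = 7 + 8 = 15.
Iteration 4: 8 < 64 holds -> i = 8 * 2 = 16, total = 15 + 16 = 31.
Iteration 5: 16 < 64 holds -> i = 16 * 2 = 32, total = 31 + 32 = 63.
Iteration 6: 32 < 64 holds -> i = 32 * 2 = 64, total = 63 + 64 = 127.
Iteration 7: 64 < 64 fails; recursion stops.
Total rows emitted: 7.

7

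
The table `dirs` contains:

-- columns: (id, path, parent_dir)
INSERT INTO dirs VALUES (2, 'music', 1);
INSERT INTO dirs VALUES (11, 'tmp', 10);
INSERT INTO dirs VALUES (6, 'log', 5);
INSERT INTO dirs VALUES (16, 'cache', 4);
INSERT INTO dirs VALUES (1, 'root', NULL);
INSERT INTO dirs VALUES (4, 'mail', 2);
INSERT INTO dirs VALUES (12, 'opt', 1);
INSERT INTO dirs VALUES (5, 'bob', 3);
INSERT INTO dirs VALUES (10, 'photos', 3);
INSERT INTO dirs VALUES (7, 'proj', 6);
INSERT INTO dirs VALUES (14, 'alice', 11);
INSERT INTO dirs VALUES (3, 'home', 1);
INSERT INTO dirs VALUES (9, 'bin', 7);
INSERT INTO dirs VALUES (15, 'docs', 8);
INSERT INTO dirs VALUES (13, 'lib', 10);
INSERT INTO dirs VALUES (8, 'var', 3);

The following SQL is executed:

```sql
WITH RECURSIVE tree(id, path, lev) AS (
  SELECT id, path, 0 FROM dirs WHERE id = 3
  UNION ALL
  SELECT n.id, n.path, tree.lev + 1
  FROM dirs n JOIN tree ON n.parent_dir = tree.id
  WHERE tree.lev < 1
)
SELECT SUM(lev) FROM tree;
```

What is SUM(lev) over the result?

3

Base: id=3 (home) at lev 0.
Iteration 1: rows with parent_dir in {3} -> bob (id 5, lev 1), var (id 8, lev 1), photos (id 10, lev 1).
Iteration 2: lev < 1 fails for all current rows; recursion stops.
SUM(lev) = 0 + 1 + 1 + 1 = 3.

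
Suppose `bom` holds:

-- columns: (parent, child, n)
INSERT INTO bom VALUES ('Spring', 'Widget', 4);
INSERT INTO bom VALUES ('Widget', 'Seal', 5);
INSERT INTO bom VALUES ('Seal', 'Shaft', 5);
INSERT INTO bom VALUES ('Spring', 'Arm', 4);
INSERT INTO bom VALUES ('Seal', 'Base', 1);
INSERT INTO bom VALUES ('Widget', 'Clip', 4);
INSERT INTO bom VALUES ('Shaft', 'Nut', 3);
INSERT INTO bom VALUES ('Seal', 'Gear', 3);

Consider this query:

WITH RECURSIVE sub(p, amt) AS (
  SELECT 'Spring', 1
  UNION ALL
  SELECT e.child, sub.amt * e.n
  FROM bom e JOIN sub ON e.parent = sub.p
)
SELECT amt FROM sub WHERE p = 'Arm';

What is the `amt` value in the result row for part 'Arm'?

4

Base: (Spring, amt=1).
Iteration 1: components of {Spring} -> Arm = 1*4 = 4, Widget = 1*4 = 4.
Iteration 2: components of {Arm,Widget} -> Clip = 4*4 = 16, Seal = 4*5 = 20.
Iteration 3: components of {Clip,Seal} -> Base = 20*1 = 20, Gear = 20*3 = 60, Shaft = 20*5 = 100.
Iteration 4: components of {Base,Gear,Shaft} -> Nut = 100*3 = 300.
Iteration 5: no further components; recursion stops.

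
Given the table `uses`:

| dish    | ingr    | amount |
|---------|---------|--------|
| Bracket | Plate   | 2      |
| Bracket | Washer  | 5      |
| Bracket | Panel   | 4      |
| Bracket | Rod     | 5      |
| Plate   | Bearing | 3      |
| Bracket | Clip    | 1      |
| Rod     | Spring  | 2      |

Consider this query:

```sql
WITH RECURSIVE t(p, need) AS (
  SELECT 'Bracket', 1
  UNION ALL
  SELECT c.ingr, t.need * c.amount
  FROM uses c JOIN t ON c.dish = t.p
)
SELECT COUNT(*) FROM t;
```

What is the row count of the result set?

8

Base: (Bracket, need=1).
Iteration 1: components of {Bracket} -> Clip = 1*1 = 1, Panel = 1*4 = 4, Plate = 1*2 = 2, Rod = 1*5 = 5, Washer = 1*5 = 5.
Iteration 2: components of {Clip,Panel,Plate,Rod,Washer} -> Bearing = 2*3 = 6, Spring = 5*2 = 10.
Iteration 3: no further components; recursion stops.
Total rows emitted: 8.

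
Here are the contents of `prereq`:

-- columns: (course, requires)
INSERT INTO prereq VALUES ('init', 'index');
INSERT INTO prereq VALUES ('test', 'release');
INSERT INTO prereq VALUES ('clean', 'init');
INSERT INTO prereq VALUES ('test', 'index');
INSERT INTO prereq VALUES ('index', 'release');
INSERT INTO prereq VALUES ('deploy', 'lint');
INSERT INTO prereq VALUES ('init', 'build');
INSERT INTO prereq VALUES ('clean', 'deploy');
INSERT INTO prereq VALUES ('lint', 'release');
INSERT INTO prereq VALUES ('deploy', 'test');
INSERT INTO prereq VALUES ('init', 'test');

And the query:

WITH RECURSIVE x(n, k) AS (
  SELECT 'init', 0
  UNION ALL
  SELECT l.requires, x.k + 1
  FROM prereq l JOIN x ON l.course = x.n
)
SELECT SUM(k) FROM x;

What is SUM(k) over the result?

12

Base: (init, k=0).
Iteration 1: edges from {init} -> (build, k=1), (index, k=1), (test, k=1).
Iteration 2: edges from {build,index,test} -> (index, k=2), (release, k=2) x2. [UNION ALL keeps all 3 new rows, including repeats]
Iteration 3: edges from {index,release} -> (release, k=3).
Iteration 4: no outgoing edges from {release}; recursion stops.
SUM(k) = 0 + 1 + 1 + 1 + 2 + 2 + 2 + 3 = 12.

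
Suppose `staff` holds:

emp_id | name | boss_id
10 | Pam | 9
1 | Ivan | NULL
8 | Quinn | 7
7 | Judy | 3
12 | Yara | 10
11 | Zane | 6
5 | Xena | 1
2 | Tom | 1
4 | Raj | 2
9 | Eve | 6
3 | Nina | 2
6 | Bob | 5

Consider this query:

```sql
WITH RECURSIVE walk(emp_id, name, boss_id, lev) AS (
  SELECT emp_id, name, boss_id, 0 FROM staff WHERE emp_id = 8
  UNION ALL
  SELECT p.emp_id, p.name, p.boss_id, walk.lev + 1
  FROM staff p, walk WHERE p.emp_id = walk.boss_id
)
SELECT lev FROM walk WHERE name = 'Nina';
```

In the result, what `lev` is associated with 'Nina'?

Base: emp_id=8 (Quinn), boss_id=7, lev 0.
Iteration 1: join on emp_id=7 -> Judy (id 7, boss_id=3, lev 1).
Iteration 2: join on emp_id=3 -> Nina (id 3, boss_id=2, lev 2).
Iteration 3: join on emp_id=2 -> Tom (id 2, boss_id=1, lev 3).
Iteration 4: join on emp_id=1 -> Ivan (id 1, boss_id=NULL, lev 4).
Iteration 5: boss_id is NULL; no match; recursion stops.

2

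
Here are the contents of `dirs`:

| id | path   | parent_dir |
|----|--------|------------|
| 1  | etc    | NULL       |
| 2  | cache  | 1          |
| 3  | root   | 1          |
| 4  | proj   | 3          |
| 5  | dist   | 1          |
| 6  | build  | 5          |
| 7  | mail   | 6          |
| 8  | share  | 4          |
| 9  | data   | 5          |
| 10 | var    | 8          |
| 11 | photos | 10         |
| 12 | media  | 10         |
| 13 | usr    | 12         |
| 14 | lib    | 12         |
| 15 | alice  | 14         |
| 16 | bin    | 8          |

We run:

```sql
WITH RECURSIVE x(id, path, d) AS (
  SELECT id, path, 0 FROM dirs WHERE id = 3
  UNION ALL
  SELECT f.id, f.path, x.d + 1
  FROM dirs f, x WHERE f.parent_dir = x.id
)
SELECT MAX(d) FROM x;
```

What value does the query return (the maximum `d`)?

Base: id=3 (root) at d 0.
Iteration 1: rows with parent_dir in {3} -> proj (id 4, d 1).
Iteration 2: rows with parent_dir in {4} -> share (id 8, d 2).
Iteration 3: rows with parent_dir in {8} -> var (id 10, d 3), bin (id 16, d 3).
Iteration 4: rows with parent_dir in {10,16} -> photos (id 11, d 4), media (id 12, d 4).
Iteration 5: rows with parent_dir in {11,12} -> usr (id 13, d 5), lib (id 14, d 5).
Iteration 6: rows with parent_dir in {13,14} -> alice (id 15, d 6).
Iteration 7: no rows with parent_dir in {15}; recursion stops.
d values: 0, 1, 2, 3, 3, 4, 4, 5, 5, 6; the maximum is 6.

6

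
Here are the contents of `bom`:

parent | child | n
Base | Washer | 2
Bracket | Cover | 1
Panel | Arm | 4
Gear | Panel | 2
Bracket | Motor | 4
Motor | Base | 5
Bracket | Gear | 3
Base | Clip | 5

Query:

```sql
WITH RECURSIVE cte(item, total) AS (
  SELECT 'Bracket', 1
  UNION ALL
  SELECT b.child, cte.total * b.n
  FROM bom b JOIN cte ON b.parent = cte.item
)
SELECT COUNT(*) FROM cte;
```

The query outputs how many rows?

Base: (Bracket, total=1).
Iteration 1: components of {Bracket} -> Cover = 1*1 = 1, Gear = 1*3 = 3, Motor = 1*4 = 4.
Iteration 2: components of {Cover,Gear,Motor} -> Base = 4*5 = 20, Panel = 3*2 = 6.
Iteration 3: components of {Base,Panel} -> Arm = 6*4 = 24, Clip = 20*5 = 100, Washer = 20*2 = 40.
Iteration 4: no further components; recursion stops.
Total rows emitted: 9.

9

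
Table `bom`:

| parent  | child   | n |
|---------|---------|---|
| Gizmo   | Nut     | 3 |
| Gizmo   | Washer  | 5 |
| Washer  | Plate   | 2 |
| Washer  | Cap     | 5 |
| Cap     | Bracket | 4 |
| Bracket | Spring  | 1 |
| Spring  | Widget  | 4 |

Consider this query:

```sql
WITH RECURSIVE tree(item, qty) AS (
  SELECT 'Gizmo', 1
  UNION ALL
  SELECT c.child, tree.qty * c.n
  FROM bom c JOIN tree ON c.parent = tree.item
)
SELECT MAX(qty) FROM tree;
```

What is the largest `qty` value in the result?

Base: (Gizmo, qty=1).
Iteration 1: components of {Gizmo} -> Nut = 1*3 = 3, Washer = 1*5 = 5.
Iteration 2: components of {Nut,Washer} -> Cap = 5*5 = 25, Plate = 5*2 = 10.
Iteration 3: components of {Cap,Plate} -> Bracket = 25*4 = 100.
Iteration 4: components of {Bracket} -> Spring = 100*1 = 100.
Iteration 5: components of {Spring} -> Widget = 100*4 = 400.
Iteration 6: no further components; recursion stops.
qty values: 1, 3, 5, 10, 25, 100, 100, 400; the maximum is 400.

400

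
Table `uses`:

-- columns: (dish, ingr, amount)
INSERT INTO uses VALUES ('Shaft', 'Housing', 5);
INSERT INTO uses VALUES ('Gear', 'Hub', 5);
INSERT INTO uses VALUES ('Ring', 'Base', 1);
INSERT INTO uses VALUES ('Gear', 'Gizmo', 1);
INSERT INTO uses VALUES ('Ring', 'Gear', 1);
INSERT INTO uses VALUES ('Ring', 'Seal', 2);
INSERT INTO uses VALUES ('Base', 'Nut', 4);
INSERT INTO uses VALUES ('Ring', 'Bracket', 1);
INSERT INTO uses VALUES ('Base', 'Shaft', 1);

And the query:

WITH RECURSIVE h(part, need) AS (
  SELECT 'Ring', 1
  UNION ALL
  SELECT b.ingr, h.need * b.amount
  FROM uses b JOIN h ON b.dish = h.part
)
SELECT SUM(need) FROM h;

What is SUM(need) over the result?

Base: (Ring, need=1).
Iteration 1: components of {Ring} -> Base = 1*1 = 1, Bracket = 1*1 = 1, Gear = 1*1 = 1, Seal = 1*2 = 2.
Iteration 2: components of {Base,Bracket,Gear,Seal} -> Gizmo = 1*1 = 1, Hub = 1*5 = 5, Nut = 1*4 = 4, Shaft = 1*1 = 1.
Iteration 3: components of {Gizmo,Hub,Nut,Shaft} -> Housing = 1*5 = 5.
Iteration 4: no further components; recursion stops.
SUM(need) = 1 + 2 + 1 + 1 + 1 + 4 + 1 + 5 + 1 + 5 = 22.

22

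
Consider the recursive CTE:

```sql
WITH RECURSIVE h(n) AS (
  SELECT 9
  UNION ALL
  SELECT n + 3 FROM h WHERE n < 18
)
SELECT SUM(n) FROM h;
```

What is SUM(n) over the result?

Base: n=9.
Iteration 1: 9 < 18 holds -> n = 9 + 3 = 12.
Iteration 2: 12 < 18 holds -> n = 12 + 3 = 15.
Iteration 3: 15 < 18 holds -> n = 15 + 3 = 18.
Iteration 4: 18 < 18 fails; recursion stops.
SUM(n) = 9 + 12 + 15 + 18 = 54.

54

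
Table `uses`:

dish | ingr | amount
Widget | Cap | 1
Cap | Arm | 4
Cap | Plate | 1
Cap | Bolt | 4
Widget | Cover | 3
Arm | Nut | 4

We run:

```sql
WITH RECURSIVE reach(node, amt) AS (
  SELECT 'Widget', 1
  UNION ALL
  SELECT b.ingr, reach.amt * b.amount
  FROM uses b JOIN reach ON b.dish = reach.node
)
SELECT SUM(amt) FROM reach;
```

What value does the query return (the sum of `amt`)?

Base: (Widget, amt=1).
Iteration 1: components of {Widget} -> Cap = 1*1 = 1, Cover = 1*3 = 3.
Iteration 2: components of {Cap,Cover} -> Arm = 1*4 = 4, Bolt = 1*4 = 4, Plate = 1*1 = 1.
Iteration 3: components of {Arm,Bolt,Plate} -> Nut = 4*4 = 16.
Iteration 4: no further components; recursion stops.
SUM(amt) = 1 + 1 + 3 + 4 + 1 + 4 + 16 = 30.

30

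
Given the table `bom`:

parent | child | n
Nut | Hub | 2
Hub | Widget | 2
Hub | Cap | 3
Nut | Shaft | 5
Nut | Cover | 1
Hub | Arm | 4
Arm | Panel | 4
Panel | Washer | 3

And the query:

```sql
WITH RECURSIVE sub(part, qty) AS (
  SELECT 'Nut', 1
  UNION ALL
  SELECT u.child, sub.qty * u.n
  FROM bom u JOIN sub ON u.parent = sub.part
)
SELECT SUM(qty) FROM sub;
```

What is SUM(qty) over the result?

155

Base: (Nut, qty=1).
Iteration 1: components of {Nut} -> Cover = 1*1 = 1, Hub = 1*2 = 2, Shaft = 1*5 = 5.
Iteration 2: components of {Cover,Hub,Shaft} -> Arm = 2*4 = 8, Cap = 2*3 = 6, Widget = 2*2 = 4.
Iteration 3: components of {Arm,Cap,Widget} -> Panel = 8*4 = 32.
Iteration 4: components of {Panel} -> Washer = 32*3 = 96.
Iteration 5: no further components; recursion stops.
SUM(qty) = 1 + 2 + 5 + 1 + 4 + 6 + 8 + 32 + 96 = 155.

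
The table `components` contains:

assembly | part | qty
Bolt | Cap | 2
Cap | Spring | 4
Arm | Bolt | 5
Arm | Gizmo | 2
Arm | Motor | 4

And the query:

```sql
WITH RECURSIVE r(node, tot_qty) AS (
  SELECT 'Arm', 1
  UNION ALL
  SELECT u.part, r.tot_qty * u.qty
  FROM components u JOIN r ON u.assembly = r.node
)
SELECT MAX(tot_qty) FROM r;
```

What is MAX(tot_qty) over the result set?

Base: (Arm, tot_qty=1).
Iteration 1: components of {Arm} -> Bolt = 1*5 = 5, Gizmo = 1*2 = 2, Motor = 1*4 = 4.
Iteration 2: components of {Bolt,Gizmo,Motor} -> Cap = 5*2 = 10.
Iteration 3: components of {Cap} -> Spring = 10*4 = 40.
Iteration 4: no further components; recursion stops.
tot_qty values: 1, 2, 5, 4, 10, 40; the maximum is 40.

40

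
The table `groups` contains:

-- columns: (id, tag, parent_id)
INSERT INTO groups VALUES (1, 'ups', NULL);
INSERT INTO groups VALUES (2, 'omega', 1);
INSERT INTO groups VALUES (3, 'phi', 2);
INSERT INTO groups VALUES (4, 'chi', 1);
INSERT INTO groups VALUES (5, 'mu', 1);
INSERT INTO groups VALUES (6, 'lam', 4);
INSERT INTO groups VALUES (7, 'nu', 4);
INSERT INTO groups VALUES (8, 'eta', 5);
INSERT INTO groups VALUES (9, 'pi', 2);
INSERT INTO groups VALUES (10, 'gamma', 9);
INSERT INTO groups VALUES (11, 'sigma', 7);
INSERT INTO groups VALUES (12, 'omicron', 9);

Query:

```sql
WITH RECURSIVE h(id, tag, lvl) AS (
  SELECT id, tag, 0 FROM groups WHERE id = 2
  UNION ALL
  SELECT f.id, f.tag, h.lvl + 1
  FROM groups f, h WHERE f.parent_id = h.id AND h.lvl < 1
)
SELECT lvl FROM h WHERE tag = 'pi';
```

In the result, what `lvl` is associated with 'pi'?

1

Base: id=2 (omega) at lvl 0.
Iteration 1: rows with parent_id in {2} -> phi (id 3, lvl 1), pi (id 9, lvl 1).
Iteration 2: lvl < 1 fails for all current rows; recursion stops.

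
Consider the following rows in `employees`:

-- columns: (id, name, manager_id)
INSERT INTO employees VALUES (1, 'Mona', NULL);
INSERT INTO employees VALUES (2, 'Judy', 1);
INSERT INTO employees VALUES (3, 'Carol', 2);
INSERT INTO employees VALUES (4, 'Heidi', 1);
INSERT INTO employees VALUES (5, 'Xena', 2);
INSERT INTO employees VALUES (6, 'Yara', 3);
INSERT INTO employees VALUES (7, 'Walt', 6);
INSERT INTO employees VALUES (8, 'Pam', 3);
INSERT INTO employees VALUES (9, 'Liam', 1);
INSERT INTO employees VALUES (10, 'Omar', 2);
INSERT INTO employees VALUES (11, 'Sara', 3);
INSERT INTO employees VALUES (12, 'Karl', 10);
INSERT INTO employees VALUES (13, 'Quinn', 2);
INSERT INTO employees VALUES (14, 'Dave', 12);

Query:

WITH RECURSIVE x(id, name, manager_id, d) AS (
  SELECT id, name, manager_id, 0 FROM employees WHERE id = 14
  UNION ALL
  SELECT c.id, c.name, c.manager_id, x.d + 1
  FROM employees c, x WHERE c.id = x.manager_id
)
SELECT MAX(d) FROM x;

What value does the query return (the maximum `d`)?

4

Base: id=14 (Dave), manager_id=12, d 0.
Iteration 1: join on id=12 -> Karl (id 12, manager_id=10, d 1).
Iteration 2: join on id=10 -> Omar (id 10, manager_id=2, d 2).
Iteration 3: join on id=2 -> Judy (id 2, manager_id=1, d 3).
Iteration 4: join on id=1 -> Mona (id 1, manager_id=NULL, d 4).
Iteration 5: manager_id is NULL; no match; recursion stops.
d values: 0, 1, 2, 3, 4; the maximum is 4.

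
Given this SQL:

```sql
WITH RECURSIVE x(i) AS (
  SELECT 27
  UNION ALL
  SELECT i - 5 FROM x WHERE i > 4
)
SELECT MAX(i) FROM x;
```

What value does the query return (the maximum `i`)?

27

Base: i=27.
Iteration 1: 27 > 4 holds -> i = 27 - 5 = 22.
Iteration 2: 22 > 4 holds -> i = 22 - 5 = 17.
Iteration 3: 17 > 4 holds -> i = 17 - 5 = 12.
Iteration 4: 12 > 4 holds -> i = 12 - 5 = 7.
Iteration 5: 7 > 4 holds -> i = 7 - 5 = 2.
Iteration 6: 2 > 4 fails; recursion stops.
i values: 27, 22, 17, 12, 7, 2; the maximum is 27.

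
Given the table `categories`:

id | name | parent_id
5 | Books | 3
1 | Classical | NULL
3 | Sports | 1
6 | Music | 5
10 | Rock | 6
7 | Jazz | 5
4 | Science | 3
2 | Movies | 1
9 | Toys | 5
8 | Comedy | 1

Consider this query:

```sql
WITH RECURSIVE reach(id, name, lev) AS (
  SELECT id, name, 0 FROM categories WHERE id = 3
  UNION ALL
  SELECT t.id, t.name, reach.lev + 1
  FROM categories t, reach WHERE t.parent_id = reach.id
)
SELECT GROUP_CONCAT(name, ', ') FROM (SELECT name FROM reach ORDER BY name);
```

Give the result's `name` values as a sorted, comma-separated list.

Base: id=3 (Sports) at lev 0.
Iteration 1: rows with parent_id in {3} -> Science (id 4, lev 1), Books (id 5, lev 1).
Iteration 2: rows with parent_id in {4,5} -> Music (id 6, lev 2), Jazz (id 7, lev 2), Toys (id 9, lev 2).
Iteration 3: rows with parent_id in {6,7,9} -> Rock (id 10, lev 3).
Iteration 4: no rows with parent_id in {10}; recursion stops.

Books, Jazz, Music, Rock, Science, Sports, Toys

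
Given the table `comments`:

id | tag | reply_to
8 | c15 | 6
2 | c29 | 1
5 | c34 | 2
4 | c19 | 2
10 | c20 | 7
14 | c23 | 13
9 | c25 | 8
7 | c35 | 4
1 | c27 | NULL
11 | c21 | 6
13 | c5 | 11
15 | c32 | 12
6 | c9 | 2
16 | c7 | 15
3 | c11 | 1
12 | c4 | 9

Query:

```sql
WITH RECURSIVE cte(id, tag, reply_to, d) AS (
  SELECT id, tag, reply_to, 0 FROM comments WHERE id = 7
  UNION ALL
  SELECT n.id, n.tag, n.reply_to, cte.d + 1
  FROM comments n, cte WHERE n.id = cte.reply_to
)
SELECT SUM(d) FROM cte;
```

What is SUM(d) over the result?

6

Base: id=7 (c35), reply_to=4, d 0.
Iteration 1: join on id=4 -> c19 (id 4, reply_to=2, d 1).
Iteration 2: join on id=2 -> c29 (id 2, reply_to=1, d 2).
Iteration 3: join on id=1 -> c27 (id 1, reply_to=NULL, d 3).
Iteration 4: reply_to is NULL; no match; recursion stops.
SUM(d) = 0 + 1 + 2 + 3 = 6.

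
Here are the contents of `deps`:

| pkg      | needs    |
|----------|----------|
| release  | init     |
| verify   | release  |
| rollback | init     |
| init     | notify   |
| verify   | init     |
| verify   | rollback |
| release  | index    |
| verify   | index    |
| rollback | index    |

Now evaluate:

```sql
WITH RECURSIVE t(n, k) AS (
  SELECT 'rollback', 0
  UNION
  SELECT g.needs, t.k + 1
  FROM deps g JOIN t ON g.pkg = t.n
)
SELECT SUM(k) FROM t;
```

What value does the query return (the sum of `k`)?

4

Base: (rollback, k=0).
Iteration 1: edges from {rollback} -> (index, k=1), (init, k=1).
Iteration 2: edges from {index,init} -> (notify, k=2).
Iteration 3: no outgoing edges from {notify}; recursion stops.
SUM(k) = 0 + 1 + 1 + 2 = 4.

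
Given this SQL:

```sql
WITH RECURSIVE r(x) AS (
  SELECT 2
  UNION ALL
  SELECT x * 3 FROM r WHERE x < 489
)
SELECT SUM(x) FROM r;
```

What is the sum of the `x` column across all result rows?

2186

Base: x=2.
Iteration 1: 2 < 489 holds -> x = 2 * 3 = 6.
Iteration 2: 6 < 489 holds -> x = 6 * 3 = 18.
Iteration 3: 18 < 489 holds -> x = 18 * 3 = 54.
Iteration 4: 54 < 489 holds -> x = 54 * 3 = 162.
Iteration 5: 162 < 489 holds -> x = 162 * 3 = 486.
Iteration 6: 486 < 489 holds -> x = 486 * 3 = 1458.
Iteration 7: 1458 < 489 fails; recursion stops.
SUM(x) = 2 + 6 + 18 + 54 + 162 + 486 + 1458 = 2186.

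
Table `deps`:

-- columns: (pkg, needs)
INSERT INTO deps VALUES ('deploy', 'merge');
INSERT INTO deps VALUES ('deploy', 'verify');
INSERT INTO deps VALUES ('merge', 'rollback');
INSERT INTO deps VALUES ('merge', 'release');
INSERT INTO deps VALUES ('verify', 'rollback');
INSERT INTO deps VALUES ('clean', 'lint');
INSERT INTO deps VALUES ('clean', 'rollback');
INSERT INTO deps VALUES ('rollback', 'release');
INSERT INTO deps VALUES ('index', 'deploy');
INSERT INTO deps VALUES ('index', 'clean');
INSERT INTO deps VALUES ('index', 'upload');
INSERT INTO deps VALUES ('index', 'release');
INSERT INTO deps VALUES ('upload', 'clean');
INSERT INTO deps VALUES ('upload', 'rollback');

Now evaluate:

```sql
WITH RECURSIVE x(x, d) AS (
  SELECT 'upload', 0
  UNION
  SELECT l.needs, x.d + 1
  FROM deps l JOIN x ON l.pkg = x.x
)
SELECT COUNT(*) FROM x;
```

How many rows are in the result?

7

Base: (upload, d=0).
Iteration 1: edges from {upload} -> (clean, d=1), (rollback, d=1).
Iteration 2: edges from {clean,rollback} -> (lint, d=2), (release, d=2), (rollback, d=2).
Iteration 3: edges from {lint,release,rollback} -> (release, d=3).
Iteration 4: no outgoing edges from {release}; recursion stops.
Total rows emitted: 7.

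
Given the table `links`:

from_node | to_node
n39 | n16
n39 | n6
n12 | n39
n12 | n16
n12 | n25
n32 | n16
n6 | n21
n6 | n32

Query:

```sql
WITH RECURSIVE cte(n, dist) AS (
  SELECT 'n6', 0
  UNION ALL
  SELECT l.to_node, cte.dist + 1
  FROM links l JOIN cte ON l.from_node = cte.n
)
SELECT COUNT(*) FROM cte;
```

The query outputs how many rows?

4

Base: (n6, dist=0).
Iteration 1: edges from {n6} -> (n21, dist=1), (n32, dist=1).
Iteration 2: edges from {n21,n32} -> (n16, dist=2).
Iteration 3: no outgoing edges from {n16}; recursion stops.
Total rows emitted: 4.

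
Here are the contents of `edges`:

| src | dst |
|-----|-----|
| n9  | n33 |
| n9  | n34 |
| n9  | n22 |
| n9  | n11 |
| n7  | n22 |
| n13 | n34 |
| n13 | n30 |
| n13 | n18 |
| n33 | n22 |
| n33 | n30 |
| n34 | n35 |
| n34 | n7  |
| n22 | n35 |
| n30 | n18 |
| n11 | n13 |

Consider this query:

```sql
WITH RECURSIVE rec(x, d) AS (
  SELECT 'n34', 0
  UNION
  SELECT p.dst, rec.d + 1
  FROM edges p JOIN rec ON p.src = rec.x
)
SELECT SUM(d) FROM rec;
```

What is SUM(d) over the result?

Base: (n34, d=0).
Iteration 1: edges from {n34} -> (n35, d=1), (n7, d=1).
Iteration 2: edges from {n35,n7} -> (n22, d=2).
Iteration 3: edges from {n22} -> (n35, d=3).
Iteration 4: no outgoing edges from {n35}; recursion stops.
SUM(d) = 0 + 1 + 1 + 2 + 3 = 7.

7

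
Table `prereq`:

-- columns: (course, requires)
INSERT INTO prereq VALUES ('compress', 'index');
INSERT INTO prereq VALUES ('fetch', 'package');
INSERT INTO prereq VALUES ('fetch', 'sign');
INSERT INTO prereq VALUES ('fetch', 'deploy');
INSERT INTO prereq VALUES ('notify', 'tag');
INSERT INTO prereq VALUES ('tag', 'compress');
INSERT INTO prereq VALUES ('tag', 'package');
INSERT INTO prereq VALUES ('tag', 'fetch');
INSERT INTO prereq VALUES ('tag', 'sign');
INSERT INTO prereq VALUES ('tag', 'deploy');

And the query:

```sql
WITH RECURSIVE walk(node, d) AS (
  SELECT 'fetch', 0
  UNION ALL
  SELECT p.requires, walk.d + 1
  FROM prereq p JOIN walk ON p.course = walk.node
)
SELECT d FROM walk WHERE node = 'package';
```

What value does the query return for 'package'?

Base: (fetch, d=0).
Iteration 1: edges from {fetch} -> (deploy, d=1), (package, d=1), (sign, d=1).
Iteration 2: no outgoing edges from {deploy,package,sign}; recursion stops.

1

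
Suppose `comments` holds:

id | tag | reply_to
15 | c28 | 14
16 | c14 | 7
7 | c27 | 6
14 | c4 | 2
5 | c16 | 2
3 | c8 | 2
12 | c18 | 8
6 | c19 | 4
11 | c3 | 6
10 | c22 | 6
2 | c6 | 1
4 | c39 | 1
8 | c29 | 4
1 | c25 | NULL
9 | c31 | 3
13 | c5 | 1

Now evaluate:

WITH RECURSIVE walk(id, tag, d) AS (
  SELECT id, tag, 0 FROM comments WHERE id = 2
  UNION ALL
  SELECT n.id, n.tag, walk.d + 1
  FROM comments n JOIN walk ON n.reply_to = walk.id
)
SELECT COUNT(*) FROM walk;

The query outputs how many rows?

Base: id=2 (c6) at d 0.
Iteration 1: rows with reply_to in {2} -> c8 (id 3, d 1), c16 (id 5, d 1), c4 (id 14, d 1).
Iteration 2: rows with reply_to in {3,5,14} -> c31 (id 9, d 2), c28 (id 15, d 2).
Iteration 3: no rows with reply_to in {9,15}; recursion stops.
Total rows emitted: 6.

6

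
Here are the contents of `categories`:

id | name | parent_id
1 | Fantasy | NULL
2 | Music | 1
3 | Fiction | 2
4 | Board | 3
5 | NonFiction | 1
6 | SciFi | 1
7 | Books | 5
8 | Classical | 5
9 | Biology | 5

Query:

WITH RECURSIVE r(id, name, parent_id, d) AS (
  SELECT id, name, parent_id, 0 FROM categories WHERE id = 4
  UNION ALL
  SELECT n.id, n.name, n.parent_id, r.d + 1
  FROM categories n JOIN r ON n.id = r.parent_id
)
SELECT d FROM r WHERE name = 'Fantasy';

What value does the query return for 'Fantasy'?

Base: id=4 (Board), parent_id=3, d 0.
Iteration 1: join on id=3 -> Fiction (id 3, parent_id=2, d 1).
Iteration 2: join on id=2 -> Music (id 2, parent_id=1, d 2).
Iteration 3: join on id=1 -> Fantasy (id 1, parent_id=NULL, d 3).
Iteration 4: parent_id is NULL; no match; recursion stops.

3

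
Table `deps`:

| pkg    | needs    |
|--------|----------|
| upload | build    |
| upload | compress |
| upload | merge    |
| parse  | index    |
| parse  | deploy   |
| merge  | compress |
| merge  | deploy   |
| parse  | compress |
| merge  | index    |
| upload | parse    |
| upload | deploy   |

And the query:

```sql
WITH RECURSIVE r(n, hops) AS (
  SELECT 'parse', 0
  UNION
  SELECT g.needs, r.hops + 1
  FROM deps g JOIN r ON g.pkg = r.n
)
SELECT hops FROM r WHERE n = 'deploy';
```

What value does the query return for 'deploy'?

1

Base: (parse, hops=0).
Iteration 1: edges from {parse} -> (compress, hops=1), (deploy, hops=1), (index, hops=1).
Iteration 2: no outgoing edges from {compress,deploy,index}; recursion stops.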